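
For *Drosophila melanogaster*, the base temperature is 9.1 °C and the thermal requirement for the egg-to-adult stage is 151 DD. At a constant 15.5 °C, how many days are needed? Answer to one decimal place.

23.6 days

Daily accumulation = 15.5 − 9.1 = 6.4 DD/day.
Duration = 151 / 6.4 = 23.594 ≈ 23.6 days.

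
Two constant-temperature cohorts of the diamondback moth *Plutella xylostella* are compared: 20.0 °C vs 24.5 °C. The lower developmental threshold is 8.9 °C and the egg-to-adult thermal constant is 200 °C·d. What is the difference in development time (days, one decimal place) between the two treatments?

5.2 days

At 20.0 °C: 200 / (20.0 − 8.9) = 200 / 11.1 = 18.018 d.
At 24.5 °C: 200 / (24.5 − 8.9) = 200 / 15.6 = 12.821 d.
Difference = |18.018 − 12.821| = 5.198 ≈ 5.2 days.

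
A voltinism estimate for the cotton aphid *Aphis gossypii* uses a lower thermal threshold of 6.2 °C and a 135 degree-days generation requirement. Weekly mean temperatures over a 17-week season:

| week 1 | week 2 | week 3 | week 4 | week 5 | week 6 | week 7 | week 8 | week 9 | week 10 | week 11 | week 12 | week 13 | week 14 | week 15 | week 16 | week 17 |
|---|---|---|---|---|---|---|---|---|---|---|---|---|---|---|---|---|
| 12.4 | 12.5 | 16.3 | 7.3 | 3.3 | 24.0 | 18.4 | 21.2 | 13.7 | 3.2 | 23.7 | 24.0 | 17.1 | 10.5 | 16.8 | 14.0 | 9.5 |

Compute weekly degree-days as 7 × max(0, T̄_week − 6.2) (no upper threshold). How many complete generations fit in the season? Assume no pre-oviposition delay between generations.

Weekly DD (7 × max(0, T̄ − 6.2)): 43.4, 44.1, 70.7, 7.7, 0.0, 124.6, 85.4, 105.0, 52.5, 0.0, 122.5, 124.6, 76.3, 30.1, 74.2, 54.6, 23.1.
Season total = 1038.8 DD.
Complete generations = ⌊1038.8 / 135⌋ = 7.

7 generations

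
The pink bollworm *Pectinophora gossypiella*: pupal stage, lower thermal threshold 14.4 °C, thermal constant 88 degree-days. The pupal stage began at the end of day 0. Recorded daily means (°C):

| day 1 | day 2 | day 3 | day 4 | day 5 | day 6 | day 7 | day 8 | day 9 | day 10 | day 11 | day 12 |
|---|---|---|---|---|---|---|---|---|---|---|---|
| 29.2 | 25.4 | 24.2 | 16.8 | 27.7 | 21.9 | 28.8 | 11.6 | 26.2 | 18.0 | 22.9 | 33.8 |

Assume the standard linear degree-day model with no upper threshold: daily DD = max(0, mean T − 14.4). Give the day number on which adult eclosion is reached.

Daily DD above 14.4 °C: 14.8, 11.0, 9.8, 2.4, 13.3, 7.5, 14.4, 0.0, 11.8, 3.6, 8.5, 19.4.
Cumulative: 14.8, 25.8, 35.6, 38.0, 51.3, 58.8, 73.2, 73.2, 85.0, 88.6, 97.1, 116.5.
The total first reaches 88 DD on day 10.

day 10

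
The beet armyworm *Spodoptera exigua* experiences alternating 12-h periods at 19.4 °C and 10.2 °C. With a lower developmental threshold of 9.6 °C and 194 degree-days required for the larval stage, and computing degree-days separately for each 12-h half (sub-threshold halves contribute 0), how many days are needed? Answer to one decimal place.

Day half: max(0, 19.4 − 9.6) × 0.5 = 9.8 × 0.5 = 4.90 DD.
Night half: max(0, 10.2 − 9.6) × 0.5 = 0.6 × 0.5 = 0.30 DD.
Per 24 h: 5.20 DD/day.
Duration = 194 / 5.20 = 37.308 ≈ 37.3 days.

37.3 days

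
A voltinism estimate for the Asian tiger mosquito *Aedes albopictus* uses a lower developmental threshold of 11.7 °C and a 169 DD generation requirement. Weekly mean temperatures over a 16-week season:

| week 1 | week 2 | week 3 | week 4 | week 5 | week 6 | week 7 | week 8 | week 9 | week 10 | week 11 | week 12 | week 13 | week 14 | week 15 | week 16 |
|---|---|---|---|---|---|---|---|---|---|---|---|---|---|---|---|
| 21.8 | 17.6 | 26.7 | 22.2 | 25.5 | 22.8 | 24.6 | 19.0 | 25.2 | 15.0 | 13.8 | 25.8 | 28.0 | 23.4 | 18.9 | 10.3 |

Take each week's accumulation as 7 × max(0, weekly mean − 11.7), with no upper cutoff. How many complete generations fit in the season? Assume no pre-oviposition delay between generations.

Weekly DD (7 × max(0, T̄ − 11.7)): 70.7, 41.3, 105.0, 73.5, 96.6, 77.7, 90.3, 51.1, 94.5, 23.1, 14.7, 98.7, 114.1, 81.9, 50.4, 0.0.
Season total = 1083.6 DD.
Complete generations = ⌊1083.6 / 169⌋ = 6.

6 generations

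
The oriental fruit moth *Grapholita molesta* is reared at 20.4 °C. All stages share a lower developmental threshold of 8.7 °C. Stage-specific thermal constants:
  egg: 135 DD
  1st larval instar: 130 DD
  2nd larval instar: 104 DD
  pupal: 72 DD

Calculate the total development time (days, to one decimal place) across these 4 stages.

Daily accumulation at 20.4 °C = 20.4 − 8.7 = 11.7 DD/day.
Total K = 135 + 130 + 104 + 72 = 441 DD.
Total duration = 441 / 11.7 = 37.692 ≈ 37.7 days.

37.7 days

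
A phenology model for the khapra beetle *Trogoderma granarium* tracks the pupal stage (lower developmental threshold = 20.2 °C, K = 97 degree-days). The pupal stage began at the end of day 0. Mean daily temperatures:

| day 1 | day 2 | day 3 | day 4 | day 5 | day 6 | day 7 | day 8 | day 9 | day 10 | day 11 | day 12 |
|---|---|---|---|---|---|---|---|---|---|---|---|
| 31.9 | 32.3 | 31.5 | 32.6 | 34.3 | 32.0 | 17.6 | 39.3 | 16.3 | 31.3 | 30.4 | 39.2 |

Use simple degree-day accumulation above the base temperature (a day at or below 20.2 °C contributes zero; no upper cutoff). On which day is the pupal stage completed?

day 10

Daily DD above 20.2 °C: 11.7, 12.1, 11.3, 12.4, 14.1, 11.8, 0.0, 19.1, 0.0, 11.1, 10.2, 19.0.
Cumulative: 11.7, 23.8, 35.1, 47.5, 61.6, 73.4, 73.4, 92.5, 92.5, 103.6, 113.8, 132.8.
The total first reaches 97 DD on day 10.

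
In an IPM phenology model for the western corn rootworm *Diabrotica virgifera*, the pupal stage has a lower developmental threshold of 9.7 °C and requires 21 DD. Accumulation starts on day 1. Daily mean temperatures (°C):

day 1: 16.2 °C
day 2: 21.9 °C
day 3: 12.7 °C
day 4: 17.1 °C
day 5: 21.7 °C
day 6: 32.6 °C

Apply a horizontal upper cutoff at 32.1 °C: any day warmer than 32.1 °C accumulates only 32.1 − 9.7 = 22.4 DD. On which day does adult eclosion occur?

Daily DD above 9.7 °C (capped at 22.4): 6.5, 12.2, 3.0, 7.4, 12.0, 22.4.
Cumulative: 6.5, 18.7, 21.7, 29.1, 41.1, 63.5.
The total first reaches 21 DD on day 3.

day 3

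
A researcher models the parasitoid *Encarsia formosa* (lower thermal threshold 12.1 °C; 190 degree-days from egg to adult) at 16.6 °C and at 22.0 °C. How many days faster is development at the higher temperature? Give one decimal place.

23.0 days

At 16.6 °C: 190 / (16.6 − 12.1) = 190 / 4.5 = 42.222 d.
At 22.0 °C: 190 / (22.0 − 12.1) = 190 / 9.9 = 19.192 d.
Difference = |42.222 − 19.192| = 23.030 ≈ 23.0 days.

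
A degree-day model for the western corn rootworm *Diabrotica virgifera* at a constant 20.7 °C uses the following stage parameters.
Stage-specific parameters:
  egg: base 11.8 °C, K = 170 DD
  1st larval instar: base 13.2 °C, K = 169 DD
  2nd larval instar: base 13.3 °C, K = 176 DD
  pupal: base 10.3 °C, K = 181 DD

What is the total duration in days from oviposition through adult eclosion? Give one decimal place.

egg: 170 / (20.7 − 11.8) = 170 / 8.9 = 19.101 d.
1st larval instar: 169 / (20.7 − 13.2) = 169 / 7.5 = 22.533 d.
2nd larval instar: 176 / (20.7 − 13.3) = 176 / 7.4 = 23.784 d.
pupal: 181 / (20.7 − 10.3) = 181 / 10.4 = 17.404 d.
Sum = 82.822 ≈ 82.8 days.

82.8 days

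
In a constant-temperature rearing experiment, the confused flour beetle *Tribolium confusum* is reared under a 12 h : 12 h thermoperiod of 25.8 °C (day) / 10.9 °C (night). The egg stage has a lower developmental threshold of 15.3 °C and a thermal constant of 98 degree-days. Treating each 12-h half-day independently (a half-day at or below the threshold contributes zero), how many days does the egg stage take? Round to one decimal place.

Day half: max(0, 25.8 − 15.3) × 0.5 = 10.5 × 0.5 = 5.25 DD.
Night half: max(0, 10.9 − 15.3) × 0.5 = 0.0 × 0.5 = 0.00 DD.
Per 24 h: 5.25 DD/day.
Duration = 98 / 5.25 = 18.667 ≈ 18.7 days.

18.7 days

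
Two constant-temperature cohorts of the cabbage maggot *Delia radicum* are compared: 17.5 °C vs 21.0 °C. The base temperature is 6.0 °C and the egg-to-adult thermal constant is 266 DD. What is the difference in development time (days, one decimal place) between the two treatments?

5.4 days

At 17.5 °C: 266 / (17.5 − 6.0) = 266 / 11.5 = 23.130 d.
At 21.0 °C: 266 / (21.0 − 6.0) = 266 / 15.0 = 17.733 d.
Difference = |23.130 − 17.733| = 5.397 ≈ 5.4 days.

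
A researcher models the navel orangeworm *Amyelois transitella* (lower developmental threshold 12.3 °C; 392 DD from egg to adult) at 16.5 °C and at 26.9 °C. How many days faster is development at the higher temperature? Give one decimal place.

At 16.5 °C: 392 / (16.5 − 12.3) = 392 / 4.2 = 93.333 d.
At 26.9 °C: 392 / (26.9 − 12.3) = 392 / 14.6 = 26.849 d.
Difference = |93.333 − 26.849| = 66.484 ≈ 66.5 days.

66.5 days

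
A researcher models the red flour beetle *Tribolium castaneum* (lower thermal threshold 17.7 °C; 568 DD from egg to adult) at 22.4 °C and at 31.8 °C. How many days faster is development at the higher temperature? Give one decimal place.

80.6 days

At 22.4 °C: 568 / (22.4 − 17.7) = 568 / 4.7 = 120.851 d.
At 31.8 °C: 568 / (31.8 − 17.7) = 568 / 14.1 = 40.284 d.
Difference = |120.851 − 40.284| = 80.567 ≈ 80.6 days.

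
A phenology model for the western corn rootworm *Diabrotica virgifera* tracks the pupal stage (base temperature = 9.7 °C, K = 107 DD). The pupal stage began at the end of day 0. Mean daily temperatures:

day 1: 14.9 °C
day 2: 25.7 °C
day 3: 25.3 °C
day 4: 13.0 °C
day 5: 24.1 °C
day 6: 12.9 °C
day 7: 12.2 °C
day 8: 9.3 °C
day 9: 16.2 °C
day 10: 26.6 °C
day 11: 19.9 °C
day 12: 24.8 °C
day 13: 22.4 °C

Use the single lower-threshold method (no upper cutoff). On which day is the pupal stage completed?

day 12

Daily DD above 9.7 °C: 5.2, 16.0, 15.6, 3.3, 14.4, 3.2, 2.5, 0.0, 6.5, 16.9, 10.2, 15.1, 12.7.
Cumulative: 5.2, 21.2, 36.8, 40.1, 54.5, 57.7, 60.2, 60.2, 66.7, 83.6, 93.8, 108.9, 121.6.
The total first reaches 107 DD on day 12.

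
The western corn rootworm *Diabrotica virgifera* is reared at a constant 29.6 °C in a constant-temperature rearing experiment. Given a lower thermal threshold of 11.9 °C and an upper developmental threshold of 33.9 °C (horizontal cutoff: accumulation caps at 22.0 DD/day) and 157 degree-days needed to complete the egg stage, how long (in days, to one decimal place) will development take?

8.9 days

Daily accumulation = 29.6 − 11.9 = 17.7 DD/day.
Duration = 157 / 17.7 = 8.870 ≈ 8.9 days.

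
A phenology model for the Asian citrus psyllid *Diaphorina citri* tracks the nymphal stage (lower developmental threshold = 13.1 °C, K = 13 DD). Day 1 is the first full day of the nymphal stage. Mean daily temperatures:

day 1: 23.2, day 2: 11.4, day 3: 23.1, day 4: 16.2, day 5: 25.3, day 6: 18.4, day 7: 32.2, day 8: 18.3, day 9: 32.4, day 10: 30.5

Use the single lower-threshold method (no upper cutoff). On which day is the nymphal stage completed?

Daily DD above 13.1 °C: 10.1, 0.0, 10.0, 3.1, 12.2, 5.3, 19.1, 5.2, 19.3, 17.4.
Cumulative: 10.1, 10.1, 20.1, 23.2, 35.4, 40.7, 59.8, 65.0, 84.3, 101.7.
The total first reaches 13 DD on day 3.

day 3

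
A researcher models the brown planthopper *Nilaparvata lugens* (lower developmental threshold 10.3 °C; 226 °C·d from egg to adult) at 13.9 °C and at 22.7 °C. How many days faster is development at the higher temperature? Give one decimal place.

44.6 days

At 13.9 °C: 226 / (13.9 − 10.3) = 226 / 3.6 = 62.778 d.
At 22.7 °C: 226 / (22.7 − 10.3) = 226 / 12.4 = 18.226 d.
Difference = |62.778 − 18.226| = 44.552 ≈ 44.6 days.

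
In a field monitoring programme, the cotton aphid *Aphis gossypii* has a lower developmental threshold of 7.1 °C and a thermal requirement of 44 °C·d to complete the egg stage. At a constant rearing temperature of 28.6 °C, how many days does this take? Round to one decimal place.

Daily accumulation = 28.6 − 7.1 = 21.5 DD/day.
Duration = 44 / 21.5 = 2.047 ≈ 2.0 days.

2.0 days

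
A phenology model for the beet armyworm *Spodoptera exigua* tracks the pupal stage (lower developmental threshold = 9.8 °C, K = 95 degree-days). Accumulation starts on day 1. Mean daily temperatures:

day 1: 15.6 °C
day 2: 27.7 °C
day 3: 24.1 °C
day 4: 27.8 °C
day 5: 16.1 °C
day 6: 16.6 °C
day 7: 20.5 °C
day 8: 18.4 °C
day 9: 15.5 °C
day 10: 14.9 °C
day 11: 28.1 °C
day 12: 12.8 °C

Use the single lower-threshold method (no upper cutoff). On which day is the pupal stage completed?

Daily DD above 9.8 °C: 5.8, 17.9, 14.3, 18.0, 6.3, 6.8, 10.7, 8.6, 5.7, 5.1, 18.3, 3.0.
Cumulative: 5.8, 23.7, 38.0, 56.0, 62.3, 69.1, 79.8, 88.4, 94.1, 99.2, 117.5, 120.5.
The total first reaches 95 DD on day 10.

day 10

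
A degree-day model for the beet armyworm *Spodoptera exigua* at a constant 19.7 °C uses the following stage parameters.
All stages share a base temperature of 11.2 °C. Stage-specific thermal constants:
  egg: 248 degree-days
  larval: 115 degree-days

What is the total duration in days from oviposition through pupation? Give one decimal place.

42.7 days

Daily accumulation at 19.7 °C = 19.7 − 11.2 = 8.5 DD/day.
Total K = 248 + 115 = 363 DD.
Total duration = 363 / 8.5 = 42.706 ≈ 42.7 days.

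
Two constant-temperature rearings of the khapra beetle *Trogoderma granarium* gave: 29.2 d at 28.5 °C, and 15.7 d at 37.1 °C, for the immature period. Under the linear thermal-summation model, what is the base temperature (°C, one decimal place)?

Linear rate model ⇒ the product D·(T − T_b) is constant across temperatures.
29.2·(28.5 − T_b) = 15.7·(37.1 − T_b)
T_b = (29.2·28.5 − 15.7·37.1) / (29.2 − 15.7) = 249.73 / 13.5 = 18.499 °C ≈ 18.5 °C.

18.5 °C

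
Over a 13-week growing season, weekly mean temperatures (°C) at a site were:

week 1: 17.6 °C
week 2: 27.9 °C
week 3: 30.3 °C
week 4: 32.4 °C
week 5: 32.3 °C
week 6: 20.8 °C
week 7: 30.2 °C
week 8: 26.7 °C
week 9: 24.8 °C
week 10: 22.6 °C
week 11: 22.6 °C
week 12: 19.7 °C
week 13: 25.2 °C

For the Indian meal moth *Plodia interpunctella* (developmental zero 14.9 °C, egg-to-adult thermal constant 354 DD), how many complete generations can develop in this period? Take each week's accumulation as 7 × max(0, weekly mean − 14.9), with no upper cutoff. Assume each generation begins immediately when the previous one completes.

2 generations

Weekly DD (7 × max(0, T̄ − 14.9)): 18.9, 91.0, 107.8, 122.5, 121.8, 41.3, 107.1, 82.6, 69.3, 53.9, 53.9, 33.6, 72.1.
Season total = 975.8 DD.
Complete generations = ⌊975.8 / 354⌋ = 2.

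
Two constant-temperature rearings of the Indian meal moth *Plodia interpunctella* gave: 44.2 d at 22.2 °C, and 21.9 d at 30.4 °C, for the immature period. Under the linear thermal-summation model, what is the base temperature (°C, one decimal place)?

Under the model K = D·(T − T_b), so D₁·(T₁ − T_b) = D₂·(T₂ − T_b).
44.2·(22.2 − T_b) = 21.9·(30.4 − T_b)
T_b = (44.2·22.2 − 21.9·30.4) / (44.2 − 21.9) = 315.48 / 22.3 = 14.147 °C ≈ 14.1 °C.

14.1 °C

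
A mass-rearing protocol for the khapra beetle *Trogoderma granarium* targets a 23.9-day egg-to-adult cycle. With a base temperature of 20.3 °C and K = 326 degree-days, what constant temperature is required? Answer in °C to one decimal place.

Required daily accumulation = 326 / 23.9 = 13.640 DD/day.
T = T_base + 13.640 = 20.3 + 13.640 = 33.940 ≈ 33.9 °C.

33.9 °C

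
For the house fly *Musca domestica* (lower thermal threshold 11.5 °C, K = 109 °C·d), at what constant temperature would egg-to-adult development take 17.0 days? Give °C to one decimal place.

Required daily accumulation = 109 / 17.0 = 6.412 DD/day.
T = T_base + 6.412 = 11.5 + 6.412 = 17.912 ≈ 17.9 °C.

17.9 °C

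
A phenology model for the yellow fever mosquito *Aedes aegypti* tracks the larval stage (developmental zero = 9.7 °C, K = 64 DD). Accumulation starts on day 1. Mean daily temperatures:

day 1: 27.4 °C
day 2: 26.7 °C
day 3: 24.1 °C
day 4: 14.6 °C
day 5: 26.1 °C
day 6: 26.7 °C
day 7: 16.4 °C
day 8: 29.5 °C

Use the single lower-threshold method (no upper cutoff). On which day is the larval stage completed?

day 5

Daily DD above 9.7 °C: 17.7, 17.0, 14.4, 4.9, 16.4, 17.0, 6.7, 19.8.
Cumulative: 17.7, 34.7, 49.1, 54.0, 70.4, 87.4, 94.1, 113.9.
The total first reaches 64 DD on day 5.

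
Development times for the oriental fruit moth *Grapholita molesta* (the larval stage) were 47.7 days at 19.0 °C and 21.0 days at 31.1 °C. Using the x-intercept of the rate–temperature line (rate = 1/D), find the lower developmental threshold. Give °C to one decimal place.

9.5 °C

Under the model K = D·(T − T_b), so D₁·(T₁ − T_b) = D₂·(T₂ − T_b).
47.7·(19.0 − T_b) = 21.0·(31.1 − T_b)
T_b = (47.7·19.0 − 21.0·31.1) / (47.7 − 21.0) = 253.20 / 26.7 = 9.483 °C ≈ 9.5 °C.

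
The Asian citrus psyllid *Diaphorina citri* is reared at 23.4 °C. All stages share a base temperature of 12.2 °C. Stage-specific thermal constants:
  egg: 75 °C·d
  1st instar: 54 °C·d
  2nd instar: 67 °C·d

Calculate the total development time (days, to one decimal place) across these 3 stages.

Daily accumulation at 23.4 °C = 23.4 − 12.2 = 11.2 DD/day.
Total K = 75 + 54 + 67 = 196 DD.
Total duration = 196 / 11.2 = 17.500 ≈ 17.5 days.

17.5 days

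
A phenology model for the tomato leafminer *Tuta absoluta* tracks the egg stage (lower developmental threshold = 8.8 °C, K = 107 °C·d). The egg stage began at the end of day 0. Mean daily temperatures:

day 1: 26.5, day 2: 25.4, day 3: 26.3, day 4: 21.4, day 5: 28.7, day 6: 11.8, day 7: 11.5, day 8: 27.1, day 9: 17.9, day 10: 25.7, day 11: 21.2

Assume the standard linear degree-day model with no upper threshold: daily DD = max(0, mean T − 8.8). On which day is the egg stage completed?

day 8

Daily DD above 8.8 °C: 17.7, 16.6, 17.5, 12.6, 19.9, 3.0, 2.7, 18.3, 9.1, 16.9, 12.4.
Cumulative: 17.7, 34.3, 51.8, 64.4, 84.3, 87.3, 90.0, 108.3, 117.4, 134.3, 146.7.
The total first reaches 107 DD on day 8.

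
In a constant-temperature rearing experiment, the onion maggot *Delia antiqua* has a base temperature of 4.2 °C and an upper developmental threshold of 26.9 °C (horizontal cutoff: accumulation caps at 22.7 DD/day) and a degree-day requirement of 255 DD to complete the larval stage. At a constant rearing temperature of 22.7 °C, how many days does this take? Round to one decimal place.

13.8 days

Daily accumulation = 22.7 − 4.2 = 18.5 DD/day.
Duration = 255 / 18.5 = 13.784 ≈ 13.8 days.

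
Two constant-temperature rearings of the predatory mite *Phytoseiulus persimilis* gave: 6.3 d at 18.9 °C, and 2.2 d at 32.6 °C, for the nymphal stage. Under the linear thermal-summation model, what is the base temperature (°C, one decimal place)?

11.5 °C

Equal thermal constants: D₁(T₁ − T_b) = D₂(T₂ − T_b).
6.3·(18.9 − T_b) = 2.2·(32.6 − T_b)
T_b = (6.3·18.9 − 2.2·32.6) / (6.3 − 2.2) = 47.35 / 4.1 = 11.549 °C ≈ 11.5 °C.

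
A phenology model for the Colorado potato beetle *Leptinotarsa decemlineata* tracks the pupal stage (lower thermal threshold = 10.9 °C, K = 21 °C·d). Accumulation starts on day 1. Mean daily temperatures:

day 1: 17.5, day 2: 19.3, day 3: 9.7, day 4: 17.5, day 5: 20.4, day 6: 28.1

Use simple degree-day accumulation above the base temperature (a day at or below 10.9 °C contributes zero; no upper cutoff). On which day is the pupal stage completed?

day 4

Daily DD above 10.9 °C: 6.6, 8.4, 0.0, 6.6, 9.5, 17.2.
Cumulative: 6.6, 15.0, 15.0, 21.6, 31.1, 48.3.
The total first reaches 21 DD on day 4.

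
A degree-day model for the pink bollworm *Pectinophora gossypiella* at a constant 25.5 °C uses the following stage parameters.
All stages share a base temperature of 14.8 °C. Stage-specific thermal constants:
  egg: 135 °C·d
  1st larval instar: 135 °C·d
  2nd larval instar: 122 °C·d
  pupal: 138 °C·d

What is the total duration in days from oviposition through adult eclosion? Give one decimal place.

Daily accumulation at 25.5 °C = 25.5 − 14.8 = 10.7 DD/day.
Total K = 135 + 135 + 122 + 138 = 530 DD.
Total duration = 530 / 10.7 = 49.533 ≈ 49.5 days.

49.5 days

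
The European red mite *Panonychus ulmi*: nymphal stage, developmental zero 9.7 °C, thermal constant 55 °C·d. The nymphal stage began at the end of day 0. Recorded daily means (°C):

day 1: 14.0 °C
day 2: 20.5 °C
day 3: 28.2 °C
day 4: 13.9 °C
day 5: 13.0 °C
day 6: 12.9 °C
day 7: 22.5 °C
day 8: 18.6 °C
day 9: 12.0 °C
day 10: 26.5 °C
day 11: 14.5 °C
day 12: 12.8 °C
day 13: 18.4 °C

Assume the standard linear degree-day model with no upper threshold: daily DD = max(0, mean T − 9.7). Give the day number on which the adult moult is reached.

day 7

Daily DD above 9.7 °C: 4.3, 10.8, 18.5, 4.2, 3.3, 3.2, 12.8, 8.9, 2.3, 16.8, 4.8, 3.1, 8.7.
Cumulative: 4.3, 15.1, 33.6, 37.8, 41.1, 44.3, 57.1, 66.0, 68.3, 85.1, 89.9, 93.0, 101.7.
The total first reaches 55 DD on day 7.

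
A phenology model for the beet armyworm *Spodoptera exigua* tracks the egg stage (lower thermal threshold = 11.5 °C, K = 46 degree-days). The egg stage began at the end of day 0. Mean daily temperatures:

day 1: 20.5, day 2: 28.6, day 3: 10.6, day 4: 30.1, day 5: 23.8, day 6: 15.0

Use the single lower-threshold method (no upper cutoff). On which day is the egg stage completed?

day 5

Daily DD above 11.5 °C: 9.0, 17.1, 0.0, 18.6, 12.3, 3.5.
Cumulative: 9.0, 26.1, 26.1, 44.7, 57.0, 60.5.
The total first reaches 46 DD on day 5.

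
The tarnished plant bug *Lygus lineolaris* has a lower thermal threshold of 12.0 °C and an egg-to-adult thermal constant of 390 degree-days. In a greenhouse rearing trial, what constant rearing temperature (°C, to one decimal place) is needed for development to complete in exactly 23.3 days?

Required daily accumulation = 390 / 23.3 = 16.738 DD/day.
T = T_base + 16.738 = 12.0 + 16.738 = 28.738 ≈ 28.7 °C.

28.7 °C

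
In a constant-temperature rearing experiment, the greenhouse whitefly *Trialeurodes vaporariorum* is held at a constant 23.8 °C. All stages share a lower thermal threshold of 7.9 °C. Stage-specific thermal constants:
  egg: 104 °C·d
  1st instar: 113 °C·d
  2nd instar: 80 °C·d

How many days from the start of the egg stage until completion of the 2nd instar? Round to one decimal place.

18.7 days

Daily accumulation at 23.8 °C = 23.8 − 7.9 = 15.9 DD/day.
Total K = 104 + 113 + 80 = 297 DD.
Total duration = 297 / 15.9 = 18.679 ≈ 18.7 days.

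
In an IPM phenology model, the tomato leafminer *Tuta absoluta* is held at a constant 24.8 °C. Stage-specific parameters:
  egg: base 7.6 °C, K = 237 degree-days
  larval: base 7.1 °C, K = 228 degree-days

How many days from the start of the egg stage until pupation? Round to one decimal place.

egg: 237 / (24.8 − 7.6) = 237 / 17.2 = 13.779 d.
larval: 228 / (24.8 − 7.1) = 228 / 17.7 = 12.881 d.
Sum = 26.660 ≈ 26.7 days.

26.7 days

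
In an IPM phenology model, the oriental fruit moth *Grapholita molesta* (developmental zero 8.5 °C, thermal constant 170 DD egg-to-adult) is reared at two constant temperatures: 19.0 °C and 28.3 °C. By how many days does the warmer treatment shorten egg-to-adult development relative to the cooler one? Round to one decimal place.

7.6 days

At 19.0 °C: 170 / (19.0 − 8.5) = 170 / 10.5 = 16.190 d.
At 28.3 °C: 170 / (28.3 − 8.5) = 170 / 19.8 = 8.586 d.
Difference = |16.190 − 8.586| = 7.605 ≈ 7.6 days.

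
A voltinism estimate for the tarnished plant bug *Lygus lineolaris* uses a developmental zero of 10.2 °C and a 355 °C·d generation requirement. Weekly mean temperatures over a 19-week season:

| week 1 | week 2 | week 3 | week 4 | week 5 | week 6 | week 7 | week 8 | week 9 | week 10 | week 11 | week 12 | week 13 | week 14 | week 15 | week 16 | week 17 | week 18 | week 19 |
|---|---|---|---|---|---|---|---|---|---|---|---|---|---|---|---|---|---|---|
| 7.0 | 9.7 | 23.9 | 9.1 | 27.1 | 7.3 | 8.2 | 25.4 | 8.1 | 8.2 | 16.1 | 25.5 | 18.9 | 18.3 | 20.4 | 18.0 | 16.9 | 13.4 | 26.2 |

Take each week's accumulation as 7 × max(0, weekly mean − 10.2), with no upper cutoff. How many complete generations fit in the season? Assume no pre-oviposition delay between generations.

2 generations

Weekly DD (7 × max(0, T̄ − 10.2)): 0.0, 0.0, 95.9, 0.0, 118.3, 0.0, 0.0, 106.4, 0.0, 0.0, 41.3, 107.1, 60.9, 56.7, 71.4, 54.6, 46.9, 22.4, 112.0.
Season total = 893.9 DD.
Complete generations = ⌊893.9 / 355⌋ = 2.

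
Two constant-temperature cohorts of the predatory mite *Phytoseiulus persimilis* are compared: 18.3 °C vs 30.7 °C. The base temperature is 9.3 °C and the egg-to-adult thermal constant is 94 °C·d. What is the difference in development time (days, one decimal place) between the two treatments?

At 18.3 °C: 94 / (18.3 − 9.3) = 94 / 9.0 = 10.444 d.
At 30.7 °C: 94 / (30.7 − 9.3) = 94 / 21.4 = 4.393 d.
Difference = |10.444 − 4.393| = 6.052 ≈ 6.1 days.

6.1 days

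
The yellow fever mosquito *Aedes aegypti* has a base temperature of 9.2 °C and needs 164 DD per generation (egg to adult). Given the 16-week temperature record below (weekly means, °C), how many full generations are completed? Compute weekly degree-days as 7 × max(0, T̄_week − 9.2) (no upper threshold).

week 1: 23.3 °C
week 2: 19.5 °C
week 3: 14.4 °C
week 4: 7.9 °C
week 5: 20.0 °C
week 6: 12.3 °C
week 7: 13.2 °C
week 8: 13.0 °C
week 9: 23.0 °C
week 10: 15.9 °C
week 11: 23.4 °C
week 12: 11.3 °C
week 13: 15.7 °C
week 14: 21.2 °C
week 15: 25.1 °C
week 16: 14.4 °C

Weekly DD (7 × max(0, T̄ − 9.2)): 98.7, 72.1, 36.4, 0.0, 75.6, 21.7, 28.0, 26.6, 96.6, 46.9, 99.4, 14.7, 45.5, 84.0, 111.3, 36.4.
Season total = 893.9 DD.
Complete generations = ⌊893.9 / 164⌋ = 5.

5 generations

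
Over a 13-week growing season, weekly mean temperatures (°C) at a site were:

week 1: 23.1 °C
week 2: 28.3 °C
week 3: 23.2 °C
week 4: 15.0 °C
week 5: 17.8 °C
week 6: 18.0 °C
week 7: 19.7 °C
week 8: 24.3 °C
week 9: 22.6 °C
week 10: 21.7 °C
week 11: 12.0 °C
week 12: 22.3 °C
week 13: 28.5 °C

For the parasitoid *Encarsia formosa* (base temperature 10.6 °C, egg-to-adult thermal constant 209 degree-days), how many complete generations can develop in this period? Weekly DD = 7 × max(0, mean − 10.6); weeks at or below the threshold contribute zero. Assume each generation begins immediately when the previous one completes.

4 generations

Weekly DD (7 × max(0, T̄ − 10.6)): 87.5, 123.9, 88.2, 30.8, 50.4, 51.8, 63.7, 95.9, 84.0, 77.7, 9.8, 81.9, 125.3.
Season total = 970.9 DD.
Complete generations = ⌊970.9 / 209⌋ = 4.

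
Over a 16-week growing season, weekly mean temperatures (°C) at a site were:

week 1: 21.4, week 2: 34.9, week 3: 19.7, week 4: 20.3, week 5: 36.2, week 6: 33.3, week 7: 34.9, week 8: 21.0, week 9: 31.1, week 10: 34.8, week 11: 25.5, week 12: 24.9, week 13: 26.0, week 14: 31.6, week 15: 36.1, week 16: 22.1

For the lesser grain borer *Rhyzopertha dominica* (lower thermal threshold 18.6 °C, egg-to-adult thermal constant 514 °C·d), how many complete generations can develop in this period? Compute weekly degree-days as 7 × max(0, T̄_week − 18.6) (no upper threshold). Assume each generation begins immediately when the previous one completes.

2 generations

Weekly DD (7 × max(0, T̄ − 18.6)): 19.6, 114.1, 7.7, 11.9, 123.2, 102.9, 114.1, 16.8, 87.5, 113.4, 48.3, 44.1, 51.8, 91.0, 122.5, 24.5.
Season total = 1093.4 DD.
Complete generations = ⌊1093.4 / 514⌋ = 2.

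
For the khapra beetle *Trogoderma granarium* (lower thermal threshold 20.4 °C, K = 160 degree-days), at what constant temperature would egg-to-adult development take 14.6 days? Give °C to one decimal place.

Required daily accumulation = 160 / 14.6 = 10.959 DD/day.
T = T_base + 10.959 = 20.4 + 10.959 = 31.359 ≈ 31.4 °C.

31.4 °C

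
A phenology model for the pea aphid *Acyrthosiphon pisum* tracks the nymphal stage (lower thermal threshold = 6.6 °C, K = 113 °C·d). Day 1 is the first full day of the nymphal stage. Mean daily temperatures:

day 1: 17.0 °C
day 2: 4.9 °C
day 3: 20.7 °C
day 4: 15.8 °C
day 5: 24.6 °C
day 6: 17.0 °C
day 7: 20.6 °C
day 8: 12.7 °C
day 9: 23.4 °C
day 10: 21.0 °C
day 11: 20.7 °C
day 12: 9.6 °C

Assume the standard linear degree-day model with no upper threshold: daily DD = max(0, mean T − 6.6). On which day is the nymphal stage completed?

Daily DD above 6.6 °C: 10.4, 0.0, 14.1, 9.2, 18.0, 10.4, 14.0, 6.1, 16.8, 14.4, 14.1, 3.0.
Cumulative: 10.4, 10.4, 24.5, 33.7, 51.7, 62.1, 76.1, 82.2, 99.0, 113.4, 127.5, 130.5.
The total first reaches 113 DD on day 10.

day 10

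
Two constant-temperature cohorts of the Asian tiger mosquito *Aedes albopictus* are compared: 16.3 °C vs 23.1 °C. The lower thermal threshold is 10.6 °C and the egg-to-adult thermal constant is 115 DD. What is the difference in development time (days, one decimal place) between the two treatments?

At 16.3 °C: 115 / (16.3 − 10.6) = 115 / 5.7 = 20.175 d.
At 23.1 °C: 115 / (23.1 − 10.6) = 115 / 12.5 = 9.200 d.
Difference = |20.175 − 9.200| = 10.975 ≈ 11.0 days.

11.0 days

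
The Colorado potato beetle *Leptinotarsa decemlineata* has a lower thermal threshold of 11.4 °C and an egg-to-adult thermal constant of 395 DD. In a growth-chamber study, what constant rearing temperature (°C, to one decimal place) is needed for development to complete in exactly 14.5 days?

38.6 °C

Required daily accumulation = 395 / 14.5 = 27.241 DD/day.
T = T_base + 27.241 = 11.4 + 27.241 = 38.641 ≈ 38.6 °C.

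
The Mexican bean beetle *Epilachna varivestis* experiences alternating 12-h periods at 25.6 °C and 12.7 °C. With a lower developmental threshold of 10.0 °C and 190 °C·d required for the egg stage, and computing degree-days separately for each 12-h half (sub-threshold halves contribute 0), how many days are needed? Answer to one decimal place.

Day half: max(0, 25.6 − 10.0) × 0.5 = 15.6 × 0.5 = 7.80 DD.
Night half: max(0, 12.7 − 10.0) × 0.5 = 2.7 × 0.5 = 1.35 DD.
Per 24 h: 9.15 DD/day.
Duration = 190 / 9.15 = 20.765 ≈ 20.8 days.

20.8 days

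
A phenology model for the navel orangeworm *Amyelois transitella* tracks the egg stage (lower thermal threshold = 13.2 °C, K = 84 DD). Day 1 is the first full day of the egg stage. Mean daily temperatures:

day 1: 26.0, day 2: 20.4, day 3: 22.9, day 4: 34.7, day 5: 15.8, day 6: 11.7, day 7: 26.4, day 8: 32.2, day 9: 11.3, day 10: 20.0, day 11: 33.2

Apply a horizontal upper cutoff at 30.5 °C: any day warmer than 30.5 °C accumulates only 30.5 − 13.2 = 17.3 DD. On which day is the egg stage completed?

Daily DD above 13.2 °C (capped at 17.3): 12.8, 7.2, 9.7, 17.3, 2.6, 0.0, 13.2, 17.3, 0.0, 6.8, 17.3.
Cumulative: 12.8, 20.0, 29.7, 47.0, 49.6, 49.6, 62.8, 80.1, 80.1, 86.9, 104.2.
The total first reaches 84 DD on day 10.

day 10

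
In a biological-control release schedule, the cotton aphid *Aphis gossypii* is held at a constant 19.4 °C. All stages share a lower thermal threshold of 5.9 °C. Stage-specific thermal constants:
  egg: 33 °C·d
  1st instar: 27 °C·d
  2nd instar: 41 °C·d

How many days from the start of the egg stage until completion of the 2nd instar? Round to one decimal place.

7.5 days

Daily accumulation at 19.4 °C = 19.4 − 5.9 = 13.5 DD/day.
Total K = 33 + 27 + 41 = 101 DD.
Total duration = 101 / 13.5 = 7.481 ≈ 7.5 days.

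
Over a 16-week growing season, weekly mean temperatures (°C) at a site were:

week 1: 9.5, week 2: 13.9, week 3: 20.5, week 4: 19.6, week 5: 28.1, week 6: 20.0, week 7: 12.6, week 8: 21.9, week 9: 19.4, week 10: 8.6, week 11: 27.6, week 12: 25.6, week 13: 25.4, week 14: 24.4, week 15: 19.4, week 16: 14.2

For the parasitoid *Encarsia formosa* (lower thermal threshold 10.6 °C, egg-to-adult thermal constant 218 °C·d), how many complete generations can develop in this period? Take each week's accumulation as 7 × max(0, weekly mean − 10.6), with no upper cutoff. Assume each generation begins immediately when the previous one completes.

Weekly DD (7 × max(0, T̄ − 10.6)): 0.0, 23.1, 69.3, 63.0, 122.5, 65.8, 14.0, 79.1, 61.6, 0.0, 119.0, 105.0, 103.6, 96.6, 61.6, 25.2.
Season total = 1009.4 DD.
Complete generations = ⌊1009.4 / 218⌋ = 4.

4 generations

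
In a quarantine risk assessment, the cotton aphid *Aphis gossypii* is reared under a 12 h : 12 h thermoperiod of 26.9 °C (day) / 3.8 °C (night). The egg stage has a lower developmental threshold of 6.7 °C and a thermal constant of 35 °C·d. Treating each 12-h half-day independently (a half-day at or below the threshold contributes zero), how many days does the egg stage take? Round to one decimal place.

3.5 days

Day half: max(0, 26.9 − 6.7) × 0.5 = 20.2 × 0.5 = 10.10 DD.
Night half: max(0, 3.8 − 6.7) × 0.5 = 0.0 × 0.5 = 0.00 DD.
Per 24 h: 10.10 DD/day.
Duration = 35 / 10.10 = 3.465 ≈ 3.5 days.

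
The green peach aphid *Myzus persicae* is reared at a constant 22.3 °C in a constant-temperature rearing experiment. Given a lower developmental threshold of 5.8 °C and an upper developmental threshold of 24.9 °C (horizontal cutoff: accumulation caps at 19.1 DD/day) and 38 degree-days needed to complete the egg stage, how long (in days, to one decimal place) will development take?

2.3 days

Daily accumulation = 22.3 − 5.8 = 16.5 DD/day.
Duration = 38 / 16.5 = 2.303 ≈ 2.3 days.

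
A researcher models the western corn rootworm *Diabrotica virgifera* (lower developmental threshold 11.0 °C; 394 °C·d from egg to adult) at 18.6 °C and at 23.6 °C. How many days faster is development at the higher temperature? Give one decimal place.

20.6 days

At 18.6 °C: 394 / (18.6 − 11.0) = 394 / 7.6 = 51.842 d.
At 23.6 °C: 394 / (23.6 − 11.0) = 394 / 12.6 = 31.270 d.
Difference = |51.842 − 31.270| = 20.572 ≈ 20.6 days.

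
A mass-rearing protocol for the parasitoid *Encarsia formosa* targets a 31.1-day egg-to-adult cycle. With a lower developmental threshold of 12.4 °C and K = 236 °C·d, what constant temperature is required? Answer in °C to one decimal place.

Required daily accumulation = 236 / 31.1 = 7.588 DD/day.
T = T_base + 7.588 = 12.4 + 7.588 = 19.988 ≈ 20.0 °C.

20.0 °C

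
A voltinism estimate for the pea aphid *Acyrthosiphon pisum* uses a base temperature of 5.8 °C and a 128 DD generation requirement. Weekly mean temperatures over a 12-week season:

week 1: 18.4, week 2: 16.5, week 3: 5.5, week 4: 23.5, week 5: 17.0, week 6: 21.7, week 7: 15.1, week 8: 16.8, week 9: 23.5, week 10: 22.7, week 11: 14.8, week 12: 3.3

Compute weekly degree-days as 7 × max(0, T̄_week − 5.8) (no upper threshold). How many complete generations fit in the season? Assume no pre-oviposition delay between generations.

Weekly DD (7 × max(0, T̄ − 5.8)): 88.2, 74.9, 0.0, 123.9, 78.4, 111.3, 65.1, 77.0, 123.9, 118.3, 63.0, 0.0.
Season total = 924.0 DD.
Complete generations = ⌊924.0 / 128⌋ = 7.

7 generations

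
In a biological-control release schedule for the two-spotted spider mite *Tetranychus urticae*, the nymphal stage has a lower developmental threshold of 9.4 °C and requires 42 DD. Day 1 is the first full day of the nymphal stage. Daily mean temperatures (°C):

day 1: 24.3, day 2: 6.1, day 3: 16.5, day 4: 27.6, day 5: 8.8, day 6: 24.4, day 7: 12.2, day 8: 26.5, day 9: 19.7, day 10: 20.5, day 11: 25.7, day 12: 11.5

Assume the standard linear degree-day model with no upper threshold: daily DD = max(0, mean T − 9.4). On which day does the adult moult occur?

day 6

Daily DD above 9.4 °C: 14.9, 0.0, 7.1, 18.2, 0.0, 15.0, 2.8, 17.1, 10.3, 11.1, 16.3, 2.1.
Cumulative: 14.9, 14.9, 22.0, 40.2, 40.2, 55.2, 58.0, 75.1, 85.4, 96.5, 112.8, 114.9.
The total first reaches 42 DD on day 6.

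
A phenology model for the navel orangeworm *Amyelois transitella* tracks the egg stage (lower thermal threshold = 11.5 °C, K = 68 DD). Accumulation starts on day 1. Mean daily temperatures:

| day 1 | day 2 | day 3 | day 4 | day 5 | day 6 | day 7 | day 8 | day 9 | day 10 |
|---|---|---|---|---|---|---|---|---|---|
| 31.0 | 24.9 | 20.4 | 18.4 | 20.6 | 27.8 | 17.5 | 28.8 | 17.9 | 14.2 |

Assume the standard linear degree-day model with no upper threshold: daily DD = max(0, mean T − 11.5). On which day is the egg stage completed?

Daily DD above 11.5 °C: 19.5, 13.4, 8.9, 6.9, 9.1, 16.3, 6.0, 17.3, 6.4, 2.7.
Cumulative: 19.5, 32.9, 41.8, 48.7, 57.8, 74.1, 80.1, 97.4, 103.8, 106.5.
The total first reaches 68 DD on day 6.

day 6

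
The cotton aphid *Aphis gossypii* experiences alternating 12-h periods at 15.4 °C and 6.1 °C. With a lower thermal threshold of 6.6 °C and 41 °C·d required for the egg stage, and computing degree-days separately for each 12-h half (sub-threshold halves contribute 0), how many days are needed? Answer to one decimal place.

Day half: max(0, 15.4 − 6.6) × 0.5 = 8.8 × 0.5 = 4.40 DD.
Night half: max(0, 6.1 − 6.6) × 0.5 = 0.0 × 0.5 = 0.00 DD.
Per 24 h: 4.40 DD/day.
Duration = 41 / 4.40 = 9.318 ≈ 9.3 days.

9.3 days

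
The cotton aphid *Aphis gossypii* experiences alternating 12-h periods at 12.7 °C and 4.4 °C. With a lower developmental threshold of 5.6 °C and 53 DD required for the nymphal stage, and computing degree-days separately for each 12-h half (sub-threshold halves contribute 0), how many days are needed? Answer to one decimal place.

Day half: max(0, 12.7 − 5.6) × 0.5 = 7.1 × 0.5 = 3.55 DD.
Night half: max(0, 4.4 − 5.6) × 0.5 = 0.0 × 0.5 = 0.00 DD.
Per 24 h: 3.55 DD/day.
Duration = 53 / 3.55 = 14.930 ≈ 14.9 days.

14.9 days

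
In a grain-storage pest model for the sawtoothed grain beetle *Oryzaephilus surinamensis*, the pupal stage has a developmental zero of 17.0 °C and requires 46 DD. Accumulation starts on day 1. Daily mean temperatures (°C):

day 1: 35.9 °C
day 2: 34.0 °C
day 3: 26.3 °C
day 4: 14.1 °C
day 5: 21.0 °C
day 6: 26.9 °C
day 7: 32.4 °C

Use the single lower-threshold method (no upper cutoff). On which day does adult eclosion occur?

day 5

Daily DD above 17.0 °C: 18.9, 17.0, 9.3, 0.0, 4.0, 9.9, 15.4.
Cumulative: 18.9, 35.9, 45.2, 45.2, 49.2, 59.1, 74.5.
The total first reaches 46 DD on day 5.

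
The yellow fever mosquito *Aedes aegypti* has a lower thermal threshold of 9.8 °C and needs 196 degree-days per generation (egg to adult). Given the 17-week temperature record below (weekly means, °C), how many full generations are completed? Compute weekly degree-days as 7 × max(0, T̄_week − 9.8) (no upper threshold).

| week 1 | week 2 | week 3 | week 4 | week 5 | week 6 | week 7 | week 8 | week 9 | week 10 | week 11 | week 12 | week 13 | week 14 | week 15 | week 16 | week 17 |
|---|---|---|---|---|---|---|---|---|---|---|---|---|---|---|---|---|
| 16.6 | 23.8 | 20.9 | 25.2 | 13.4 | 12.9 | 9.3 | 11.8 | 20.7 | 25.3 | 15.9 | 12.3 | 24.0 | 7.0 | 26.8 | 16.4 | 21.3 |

5 generations

Weekly DD (7 × max(0, T̄ − 9.8)): 47.6, 98.0, 77.7, 107.8, 25.2, 21.7, 0.0, 14.0, 76.3, 108.5, 42.7, 17.5, 99.4, 0.0, 119.0, 46.2, 80.5.
Season total = 982.1 DD.
Complete generations = ⌊982.1 / 196⌋ = 5.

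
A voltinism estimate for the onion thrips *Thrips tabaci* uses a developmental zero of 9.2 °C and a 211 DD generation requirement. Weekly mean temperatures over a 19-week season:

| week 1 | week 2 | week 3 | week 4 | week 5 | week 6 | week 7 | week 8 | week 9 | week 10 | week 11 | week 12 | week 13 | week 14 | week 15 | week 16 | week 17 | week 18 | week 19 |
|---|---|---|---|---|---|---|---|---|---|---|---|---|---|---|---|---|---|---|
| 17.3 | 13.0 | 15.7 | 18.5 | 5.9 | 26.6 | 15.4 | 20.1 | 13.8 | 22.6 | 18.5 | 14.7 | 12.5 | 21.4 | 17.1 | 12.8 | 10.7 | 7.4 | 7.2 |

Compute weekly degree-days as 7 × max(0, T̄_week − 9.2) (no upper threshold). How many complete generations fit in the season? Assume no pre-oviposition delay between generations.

Weekly DD (7 × max(0, T̄ − 9.2)): 56.7, 26.6, 45.5, 65.1, 0.0, 121.8, 43.4, 76.3, 32.2, 93.8, 65.1, 38.5, 23.1, 85.4, 55.3, 25.2, 10.5, 0.0, 0.0.
Season total = 864.5 DD.
Complete generations = ⌊864.5 / 211⌋ = 4.

4 generations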